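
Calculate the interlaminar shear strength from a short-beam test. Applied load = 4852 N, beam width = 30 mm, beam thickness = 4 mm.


ILSS = 3F/(4bh) = 3*4852/(4*30*4) = 30.33 MPa

30.33 MPa


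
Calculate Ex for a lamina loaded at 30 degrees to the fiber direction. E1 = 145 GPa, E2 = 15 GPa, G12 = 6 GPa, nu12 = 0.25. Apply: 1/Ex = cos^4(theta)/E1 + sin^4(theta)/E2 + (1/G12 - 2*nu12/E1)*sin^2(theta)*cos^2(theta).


cos^4(30) = 0.5625, sin^4(30) = 0.0625, sin^2(30)*cos^2(30) = 0.1875
1/G12 - 2*nu12/E1 = 1/6 - 2*0.25/145 = 0.163218 GPa^-1
1/Ex = 0.5625/145 + 0.0625/15 + 0.163218*0.1875 = 0.0386494 GPa^-1
Ex = 25.87 GPa

25.87 GPa


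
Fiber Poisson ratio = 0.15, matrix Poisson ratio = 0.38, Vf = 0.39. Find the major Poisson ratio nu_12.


nu_12 = nu_f*Vf + nu_m*(1-Vf) = 0.15*0.39 + 0.38*0.61 = 0.2903

0.2903


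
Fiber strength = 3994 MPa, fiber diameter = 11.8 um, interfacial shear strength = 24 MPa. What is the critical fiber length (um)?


Lc = sigma_f * d / (2 * tau_i) = 3994 * 11.8 / (2 * 24) = 981.9 um

981.9 um


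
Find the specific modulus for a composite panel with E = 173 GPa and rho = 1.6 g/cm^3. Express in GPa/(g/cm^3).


Specific stiffness = E/rho = 173/1.6 = 108.1 GPa/(g/cm^3)

108.1 GPa/(g/cm^3)


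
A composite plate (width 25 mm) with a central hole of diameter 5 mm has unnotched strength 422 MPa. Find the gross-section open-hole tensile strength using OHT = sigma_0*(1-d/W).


OHT = sigma_0*(1-d/W) = 422*(1-5/25) = 337.6 MPa

337.6 MPa


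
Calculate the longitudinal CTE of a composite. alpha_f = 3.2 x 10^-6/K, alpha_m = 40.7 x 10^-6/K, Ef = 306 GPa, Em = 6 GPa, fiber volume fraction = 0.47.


E1 = Ef*Vf + Em*(1-Vf) = 147.0
alpha_1 = (alpha_f*Ef*Vf + alpha_m*Em*(1-Vf))/E1 = 4.01 x 10^-6/K

4.01 x 10^-6/K


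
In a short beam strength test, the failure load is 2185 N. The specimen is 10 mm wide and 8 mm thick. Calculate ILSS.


ILSS = 3F/(4bh) = 3*2185/(4*10*8) = 20.48 MPa

20.48 MPa


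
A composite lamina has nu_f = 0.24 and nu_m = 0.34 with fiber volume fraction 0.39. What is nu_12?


nu_12 = nu_f*Vf + nu_m*(1-Vf) = 0.24*0.39 + 0.34*0.61 = 0.301

0.301


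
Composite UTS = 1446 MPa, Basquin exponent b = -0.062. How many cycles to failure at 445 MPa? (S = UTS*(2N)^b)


N = 0.5 * (S/UTS)^(1/b) = 0.5 * (445/1446)^(1/-0.062) = 8.9938e+07 cycles

8.9938e+07 cycles


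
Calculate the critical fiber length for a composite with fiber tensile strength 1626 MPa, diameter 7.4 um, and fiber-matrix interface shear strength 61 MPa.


Lc = sigma_f * d / (2 * tau_i) = 1626 * 7.4 / (2 * 61) = 98.6 um

98.6 um


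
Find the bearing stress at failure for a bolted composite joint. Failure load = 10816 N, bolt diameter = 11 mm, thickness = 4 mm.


sigma_br = F/(d*h) = 10816/(11*4) = 245.8 MPa

245.8 MPa


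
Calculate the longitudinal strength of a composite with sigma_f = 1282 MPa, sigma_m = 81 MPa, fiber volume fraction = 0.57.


sigma_1 = sigma_f*Vf + sigma_m*(1-Vf) = 1282*0.57 + 81*0.43 = 765.6 MPa

765.6 MPa


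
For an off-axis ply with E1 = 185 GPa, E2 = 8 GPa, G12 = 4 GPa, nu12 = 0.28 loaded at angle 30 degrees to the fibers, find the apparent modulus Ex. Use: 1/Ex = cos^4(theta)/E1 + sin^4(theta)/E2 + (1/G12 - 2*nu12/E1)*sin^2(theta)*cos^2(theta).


cos^4(30) = 0.5625, sin^4(30) = 0.0625, sin^2(30)*cos^2(30) = 0.1875
1/G12 - 2*nu12/E1 = 1/4 - 2*0.28/185 = 0.246973 GPa^-1
1/Ex = 0.5625/185 + 0.0625/8 + 0.246973*0.1875 = 0.0571605 GPa^-1
Ex = 17.49 GPa

17.49 GPa


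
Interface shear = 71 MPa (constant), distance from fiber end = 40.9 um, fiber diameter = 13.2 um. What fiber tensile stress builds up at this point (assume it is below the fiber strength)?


Force balance: sigma_f * (pi*d^2/4) = tau * (pi*d) * x  ->  sigma_f = 4 * tau * x / d
sigma_f = 4 * 71 * 40.9 / 13.2 = 880.0 MPa

880.0 MPa


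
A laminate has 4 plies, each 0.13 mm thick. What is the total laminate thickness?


h = n * t_ply = 4 * 0.13 = 0.52 mm

0.52 mm


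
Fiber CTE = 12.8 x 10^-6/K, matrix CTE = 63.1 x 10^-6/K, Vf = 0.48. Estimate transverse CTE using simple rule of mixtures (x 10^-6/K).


alpha_2 = alpha_f*Vf + alpha_m*(1-Vf) = 12.8*0.48 + 63.1*0.52 = 39.0 x 10^-6/K

39.0 x 10^-6/K


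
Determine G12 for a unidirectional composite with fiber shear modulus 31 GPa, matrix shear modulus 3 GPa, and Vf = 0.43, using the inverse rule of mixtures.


1/G12 = Vf/Gf + (1-Vf)/Gm = 0.43/31 + 0.57/3
G12 = 4.91 GPa

4.91 GPa


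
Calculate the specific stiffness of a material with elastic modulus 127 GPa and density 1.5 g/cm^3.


Specific stiffness = E/rho = 127/1.5 = 84.7 GPa/(g/cm^3)

84.7 GPa/(g/cm^3)


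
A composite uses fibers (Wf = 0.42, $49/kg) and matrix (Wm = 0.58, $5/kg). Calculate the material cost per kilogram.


Cost = cost_f*Wf + cost_m*Wm = 49*0.42 + 5*0.58 = $23.48/kg

$23.48/kg


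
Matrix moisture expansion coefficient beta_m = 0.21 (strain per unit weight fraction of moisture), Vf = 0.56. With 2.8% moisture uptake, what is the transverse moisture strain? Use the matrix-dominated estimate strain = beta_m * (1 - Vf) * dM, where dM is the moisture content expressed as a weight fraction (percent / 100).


dM = 2.8/100 = 0.028
strain = beta_m * (1-Vf) * dM = 0.21 * 0.44 * 0.028 = 0.0025872

0.0025872


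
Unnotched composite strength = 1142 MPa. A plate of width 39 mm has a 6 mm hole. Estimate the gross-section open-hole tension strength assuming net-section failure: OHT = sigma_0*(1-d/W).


OHT = sigma_0*(1-d/W) = 1142*(1-6/39) = 966.3 MPa

966.3 MPa


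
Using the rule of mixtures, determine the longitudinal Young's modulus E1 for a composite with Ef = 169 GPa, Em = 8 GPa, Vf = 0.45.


E1 = Ef*Vf + Em*(1-Vf) = 169*0.45 + 8*0.55 = 80.45 GPa

80.45 GPa


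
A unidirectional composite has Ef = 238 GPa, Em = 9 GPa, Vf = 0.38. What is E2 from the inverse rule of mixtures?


1/E2 = Vf/Ef + (1-Vf)/Em = 0.38/238 + 0.62/9
E2 = 14.19 GPa

14.19 GPa


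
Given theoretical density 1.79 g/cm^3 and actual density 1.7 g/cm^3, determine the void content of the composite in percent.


Void% = (rho_theo - rho_actual)/rho_theo * 100 = (1.79 - 1.7)/1.79 * 100 = 5.03%

5.03%


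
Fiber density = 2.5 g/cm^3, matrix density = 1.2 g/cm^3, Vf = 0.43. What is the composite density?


rho_c = rho_f*Vf + rho_m*(1-Vf) = 2.5*0.43 + 1.2*0.57 = 1.759 g/cm^3

1.759 g/cm^3


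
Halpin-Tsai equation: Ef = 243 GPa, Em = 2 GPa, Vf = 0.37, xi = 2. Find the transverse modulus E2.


eta = (Ef/Em - 1)/(Ef/Em + xi) = (121.5 - 1)/(121.5 + 2) = 0.9757
E2 = Em*(1+xi*eta*Vf)/(1-eta*Vf) = 5.39 GPa

5.39 GPa


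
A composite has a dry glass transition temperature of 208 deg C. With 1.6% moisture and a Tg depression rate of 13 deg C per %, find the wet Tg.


Tg_wet = Tg_dry - k*moisture = 208 - 13*1.6 = 187.2 deg C

187.2 deg C


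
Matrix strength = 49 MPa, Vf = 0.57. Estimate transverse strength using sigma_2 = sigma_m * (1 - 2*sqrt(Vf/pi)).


factor = 1 - 2*sqrt(0.57/pi) = 0.1481
sigma_2 = 49 * 0.1481 = 7.26 MPa

7.26 MPa


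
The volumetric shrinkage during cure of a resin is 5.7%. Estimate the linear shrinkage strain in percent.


Linear shrinkage ≈ vol_shrink/3 = 5.7/3 = 1.9%

1.9%


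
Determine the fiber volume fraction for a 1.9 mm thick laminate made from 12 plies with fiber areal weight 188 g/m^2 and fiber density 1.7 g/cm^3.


Vf = n * FAW / (rho_f * h * 1000) = 12 * 188 / (1.7 * 1.9 * 1000) = 0.6985

0.6985


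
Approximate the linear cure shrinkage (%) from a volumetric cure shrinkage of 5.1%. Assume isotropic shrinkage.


Linear shrinkage ≈ vol_shrink/3 = 5.1/3 = 1.7%

1.7%


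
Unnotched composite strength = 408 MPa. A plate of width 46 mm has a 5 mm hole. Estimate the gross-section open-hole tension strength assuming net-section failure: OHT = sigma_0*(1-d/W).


OHT = sigma_0*(1-d/W) = 408*(1-5/46) = 363.7 MPa

363.7 MPa


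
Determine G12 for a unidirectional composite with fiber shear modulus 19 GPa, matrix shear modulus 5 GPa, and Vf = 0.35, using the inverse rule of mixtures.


1/G12 = Vf/Gf + (1-Vf)/Gm = 0.35/19 + 0.65/5
G12 = 6.74 GPa

6.74 GPa


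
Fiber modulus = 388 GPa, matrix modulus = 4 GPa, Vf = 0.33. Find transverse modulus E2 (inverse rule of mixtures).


1/E2 = Vf/Ef + (1-Vf)/Em = 0.33/388 + 0.67/4
E2 = 5.94 GPa

5.94 GPa


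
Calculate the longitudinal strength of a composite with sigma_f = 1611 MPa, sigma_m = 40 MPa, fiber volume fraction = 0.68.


sigma_1 = sigma_f*Vf + sigma_m*(1-Vf) = 1611*0.68 + 40*0.32 = 1108.3 MPa

1108.3 MPa


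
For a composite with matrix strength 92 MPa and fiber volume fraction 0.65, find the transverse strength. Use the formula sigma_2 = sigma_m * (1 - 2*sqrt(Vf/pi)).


factor = 1 - 2*sqrt(0.65/pi) = 0.0903
sigma_2 = 92 * 0.0903 = 8.3 MPa

8.3 MPa


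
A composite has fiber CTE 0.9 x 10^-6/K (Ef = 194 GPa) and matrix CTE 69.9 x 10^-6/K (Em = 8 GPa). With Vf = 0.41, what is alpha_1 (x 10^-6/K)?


E1 = Ef*Vf + Em*(1-Vf) = 84.26
alpha_1 = (alpha_f*Ef*Vf + alpha_m*Em*(1-Vf))/E1 = 4.77 x 10^-6/K

4.77 x 10^-6/K


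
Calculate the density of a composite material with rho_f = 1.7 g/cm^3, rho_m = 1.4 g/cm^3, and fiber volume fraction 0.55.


rho_c = rho_f*Vf + rho_m*(1-Vf) = 1.7*0.55 + 1.4*0.45 = 1.565 g/cm^3

1.565 g/cm^3


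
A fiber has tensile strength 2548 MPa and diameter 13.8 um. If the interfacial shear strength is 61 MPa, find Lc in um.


Lc = sigma_f * d / (2 * tau_i) = 2548 * 13.8 / (2 * 61) = 288.2 um

288.2 um


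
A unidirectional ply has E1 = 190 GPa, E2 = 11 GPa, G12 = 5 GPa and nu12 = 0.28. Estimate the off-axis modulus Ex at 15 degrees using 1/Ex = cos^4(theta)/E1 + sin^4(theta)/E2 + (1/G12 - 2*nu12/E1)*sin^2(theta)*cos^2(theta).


cos^4(15) = 0.870513, sin^4(15) = 0.004487, sin^2(15)*cos^2(15) = 0.0625
1/G12 - 2*nu12/E1 = 1/5 - 2*0.28/190 = 0.197053 GPa^-1
1/Ex = 0.870513/190 + 0.004487/11 + 0.197053*0.0625 = 0.0173054 GPa^-1
Ex = 57.79 GPa

57.79 GPa


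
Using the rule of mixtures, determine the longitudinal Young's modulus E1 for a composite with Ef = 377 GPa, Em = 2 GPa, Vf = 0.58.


E1 = Ef*Vf + Em*(1-Vf) = 377*0.58 + 2*0.42 = 219.5 GPa

219.5 GPa


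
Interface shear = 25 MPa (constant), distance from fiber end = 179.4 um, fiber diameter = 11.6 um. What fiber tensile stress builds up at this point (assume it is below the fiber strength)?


Force balance: sigma_f * (pi*d^2/4) = tau * (pi*d) * x  ->  sigma_f = 4 * tau * x / d
sigma_f = 4 * 25 * 179.4 / 11.6 = 1546.6 MPa

1546.6 MPa


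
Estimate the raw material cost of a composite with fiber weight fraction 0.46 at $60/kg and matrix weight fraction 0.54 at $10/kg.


Cost = cost_f*Wf + cost_m*Wm = 60*0.46 + 10*0.54 = $33.0/kg

$33.0/kg


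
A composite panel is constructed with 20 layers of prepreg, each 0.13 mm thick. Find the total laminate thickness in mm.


h = n * t_ply = 20 * 0.13 = 2.6 mm

2.6 mm


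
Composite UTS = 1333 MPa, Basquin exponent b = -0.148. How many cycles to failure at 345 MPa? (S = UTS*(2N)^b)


N = 0.5 * (S/UTS)^(1/b) = 0.5 * (345/1333)^(1/-0.148) = 4626.5889 cycles

4626.5889 cycles


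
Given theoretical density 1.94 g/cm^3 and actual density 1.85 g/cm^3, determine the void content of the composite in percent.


Void% = (rho_theo - rho_actual)/rho_theo * 100 = (1.94 - 1.85)/1.94 * 100 = 4.64%

4.64%


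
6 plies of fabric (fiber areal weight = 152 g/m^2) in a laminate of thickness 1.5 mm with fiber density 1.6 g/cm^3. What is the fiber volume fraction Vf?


Vf = n * FAW / (rho_f * h * 1000) = 6 * 152 / (1.6 * 1.5 * 1000) = 0.38

0.38


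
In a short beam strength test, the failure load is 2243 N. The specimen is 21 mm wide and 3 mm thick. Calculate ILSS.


ILSS = 3F/(4bh) = 3*2243/(4*21*3) = 26.7 MPa

26.7 MPa


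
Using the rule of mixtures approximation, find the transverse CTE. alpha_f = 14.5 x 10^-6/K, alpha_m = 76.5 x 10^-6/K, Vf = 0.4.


alpha_2 = alpha_f*Vf + alpha_m*(1-Vf) = 14.5*0.4 + 76.5*0.6 = 51.7 x 10^-6/K

51.7 x 10^-6/K


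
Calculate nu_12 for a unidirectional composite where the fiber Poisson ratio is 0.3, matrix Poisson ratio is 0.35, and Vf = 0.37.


nu_12 = nu_f*Vf + nu_m*(1-Vf) = 0.3*0.37 + 0.35*0.63 = 0.3315

0.3315


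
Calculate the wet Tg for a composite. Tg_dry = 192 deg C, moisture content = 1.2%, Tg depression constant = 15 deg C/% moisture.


Tg_wet = Tg_dry - k*moisture = 192 - 15*1.2 = 174.0 deg C

174.0 deg C


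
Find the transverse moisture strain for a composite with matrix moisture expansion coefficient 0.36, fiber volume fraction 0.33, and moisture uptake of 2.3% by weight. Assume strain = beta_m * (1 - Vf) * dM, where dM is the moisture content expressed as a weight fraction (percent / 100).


dM = 2.3/100 = 0.023
strain = beta_m * (1-Vf) * dM = 0.36 * 0.67 * 0.023 = 0.0055476

0.0055476


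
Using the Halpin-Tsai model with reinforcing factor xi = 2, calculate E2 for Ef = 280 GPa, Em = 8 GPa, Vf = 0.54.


eta = (Ef/Em - 1)/(Ef/Em + xi) = (35.0 - 1)/(35.0 + 2) = 0.9189
E2 = Em*(1+xi*eta*Vf)/(1-eta*Vf) = 31.64 GPa

31.64 GPa


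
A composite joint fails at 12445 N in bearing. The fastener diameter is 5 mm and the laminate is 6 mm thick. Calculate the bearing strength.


sigma_br = F/(d*h) = 12445/(5*6) = 414.8 MPa

414.8 MPa


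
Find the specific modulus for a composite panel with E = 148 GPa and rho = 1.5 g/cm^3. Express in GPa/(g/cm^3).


Specific stiffness = E/rho = 148/1.5 = 98.7 GPa/(g/cm^3)

98.7 GPa/(g/cm^3)


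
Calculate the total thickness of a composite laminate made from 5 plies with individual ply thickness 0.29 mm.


h = n * t_ply = 5 * 0.29 = 1.45 mm

1.45 mm


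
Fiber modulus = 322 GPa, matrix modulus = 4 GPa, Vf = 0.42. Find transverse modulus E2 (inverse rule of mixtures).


1/E2 = Vf/Ef + (1-Vf)/Em = 0.42/322 + 0.58/4
E2 = 6.84 GPa

6.84 GPa


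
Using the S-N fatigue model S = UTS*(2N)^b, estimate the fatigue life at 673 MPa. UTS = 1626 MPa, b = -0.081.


N = 0.5 * (S/UTS)^(1/b) = 0.5 * (673/1626)^(1/-0.081) = 26832.8777 cycles

26832.8777 cycles


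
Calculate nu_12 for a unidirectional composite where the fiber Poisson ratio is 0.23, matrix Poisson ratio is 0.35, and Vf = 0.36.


nu_12 = nu_f*Vf + nu_m*(1-Vf) = 0.23*0.36 + 0.35*0.64 = 0.3068

0.3068


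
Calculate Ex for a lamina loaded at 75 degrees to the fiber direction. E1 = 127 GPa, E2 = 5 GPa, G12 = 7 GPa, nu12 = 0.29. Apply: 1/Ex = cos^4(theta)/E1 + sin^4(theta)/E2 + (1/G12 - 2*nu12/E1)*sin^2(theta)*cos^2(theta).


cos^4(75) = 0.004487, sin^4(75) = 0.870513, sin^2(75)*cos^2(75) = 0.0625
1/G12 - 2*nu12/E1 = 1/7 - 2*0.29/127 = 0.13829 GPa^-1
1/Ex = 0.004487/127 + 0.870513/5 + 0.13829*0.0625 = 0.182781 GPa^-1
Ex = 5.47 GPa

5.47 GPa


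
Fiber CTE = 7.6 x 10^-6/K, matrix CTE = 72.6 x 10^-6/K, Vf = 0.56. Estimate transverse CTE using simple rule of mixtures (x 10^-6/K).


alpha_2 = alpha_f*Vf + alpha_m*(1-Vf) = 7.6*0.56 + 72.6*0.44 = 36.2 x 10^-6/K

36.2 x 10^-6/K


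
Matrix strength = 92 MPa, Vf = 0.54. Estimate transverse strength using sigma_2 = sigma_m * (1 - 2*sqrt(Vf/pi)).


factor = 1 - 2*sqrt(0.54/pi) = 0.1708
sigma_2 = 92 * 0.1708 = 15.71 MPa

15.71 MPa


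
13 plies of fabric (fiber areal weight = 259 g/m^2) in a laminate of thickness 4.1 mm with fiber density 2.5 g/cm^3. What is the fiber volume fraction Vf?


Vf = n * FAW / (rho_f * h * 1000) = 13 * 259 / (2.5 * 4.1 * 1000) = 0.3285

0.3285


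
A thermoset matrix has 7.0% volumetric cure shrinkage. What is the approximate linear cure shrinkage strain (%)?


Linear shrinkage ≈ vol_shrink/3 = 7.0/3 = 2.333%

2.333%


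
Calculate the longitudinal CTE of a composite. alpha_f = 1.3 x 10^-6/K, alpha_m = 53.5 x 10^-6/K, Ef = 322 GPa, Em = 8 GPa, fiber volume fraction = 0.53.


E1 = Ef*Vf + Em*(1-Vf) = 174.42
alpha_1 = (alpha_f*Ef*Vf + alpha_m*Em*(1-Vf))/E1 = 2.43 x 10^-6/K

2.43 x 10^-6/K


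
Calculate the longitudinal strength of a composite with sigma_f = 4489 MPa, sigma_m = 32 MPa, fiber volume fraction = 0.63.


sigma_1 = sigma_f*Vf + sigma_m*(1-Vf) = 4489*0.63 + 32*0.37 = 2839.9 MPa

2839.9 MPa


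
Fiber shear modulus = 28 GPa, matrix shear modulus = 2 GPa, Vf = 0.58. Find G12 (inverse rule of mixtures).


1/G12 = Vf/Gf + (1-Vf)/Gm = 0.58/28 + 0.42/2
G12 = 4.33 GPa

4.33 GPa


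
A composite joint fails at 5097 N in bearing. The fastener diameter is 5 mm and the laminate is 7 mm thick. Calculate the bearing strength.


sigma_br = F/(d*h) = 5097/(5*7) = 145.6 MPa

145.6 MPa


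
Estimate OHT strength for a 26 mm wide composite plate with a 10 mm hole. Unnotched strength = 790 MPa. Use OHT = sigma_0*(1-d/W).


OHT = sigma_0*(1-d/W) = 790*(1-10/26) = 486.2 MPa

486.2 MPa


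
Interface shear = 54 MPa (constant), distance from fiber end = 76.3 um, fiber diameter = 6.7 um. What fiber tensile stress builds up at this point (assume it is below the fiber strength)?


Force balance: sigma_f * (pi*d^2/4) = tau * (pi*d) * x  ->  sigma_f = 4 * tau * x / d
sigma_f = 4 * 54 * 76.3 / 6.7 = 2459.8 MPa

2459.8 MPa


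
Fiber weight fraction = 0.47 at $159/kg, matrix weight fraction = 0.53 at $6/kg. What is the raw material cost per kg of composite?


Cost = cost_f*Wf + cost_m*Wm = 159*0.47 + 6*0.53 = $77.91/kg

$77.91/kg


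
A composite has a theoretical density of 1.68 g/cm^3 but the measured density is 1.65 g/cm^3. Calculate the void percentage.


Void% = (rho_theo - rho_actual)/rho_theo * 100 = (1.68 - 1.65)/1.68 * 100 = 1.79%

1.79%


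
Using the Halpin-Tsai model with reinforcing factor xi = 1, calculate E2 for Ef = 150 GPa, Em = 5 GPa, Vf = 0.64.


eta = (Ef/Em - 1)/(Ef/Em + xi) = (30.0 - 1)/(30.0 + 1) = 0.9355
E2 = Em*(1+xi*eta*Vf)/(1-eta*Vf) = 19.92 GPa

19.92 GPa


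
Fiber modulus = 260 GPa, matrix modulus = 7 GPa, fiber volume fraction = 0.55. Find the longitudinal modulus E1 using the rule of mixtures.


E1 = Ef*Vf + Em*(1-Vf) = 260*0.55 + 7*0.45 = 146.15 GPa

146.15 GPa


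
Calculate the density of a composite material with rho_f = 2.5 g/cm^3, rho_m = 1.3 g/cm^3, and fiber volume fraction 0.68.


rho_c = rho_f*Vf + rho_m*(1-Vf) = 2.5*0.68 + 1.3*0.32 = 2.116 g/cm^3

2.116 g/cm^3


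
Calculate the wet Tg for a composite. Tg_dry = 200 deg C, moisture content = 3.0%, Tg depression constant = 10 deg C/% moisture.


Tg_wet = Tg_dry - k*moisture = 200 - 10*3.0 = 170.0 deg C

170.0 deg C


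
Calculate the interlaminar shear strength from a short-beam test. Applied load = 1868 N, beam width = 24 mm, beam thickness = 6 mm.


ILSS = 3F/(4bh) = 3*1868/(4*24*6) = 9.73 MPa

9.73 MPa


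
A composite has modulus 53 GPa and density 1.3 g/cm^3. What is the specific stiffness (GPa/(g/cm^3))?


Specific stiffness = E/rho = 53/1.3 = 40.8 GPa/(g/cm^3)

40.8 GPa/(g/cm^3)


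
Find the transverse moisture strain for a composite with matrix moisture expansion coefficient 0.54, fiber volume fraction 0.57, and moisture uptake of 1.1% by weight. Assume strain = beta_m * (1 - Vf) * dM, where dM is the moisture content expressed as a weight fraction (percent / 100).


dM = 1.1/100 = 0.011
strain = beta_m * (1-Vf) * dM = 0.54 * 0.43 * 0.011 = 0.0025542

0.0025542


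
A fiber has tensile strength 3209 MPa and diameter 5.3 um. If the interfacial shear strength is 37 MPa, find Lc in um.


Lc = sigma_f * d / (2 * tau_i) = 3209 * 5.3 / (2 * 37) = 229.8 um

229.8 um


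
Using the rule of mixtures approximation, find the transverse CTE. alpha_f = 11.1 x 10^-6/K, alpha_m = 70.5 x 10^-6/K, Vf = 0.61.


alpha_2 = alpha_f*Vf + alpha_m*(1-Vf) = 11.1*0.61 + 70.5*0.39 = 34.3 x 10^-6/K

34.3 x 10^-6/K


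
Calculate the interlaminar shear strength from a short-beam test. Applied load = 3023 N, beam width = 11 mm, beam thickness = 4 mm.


ILSS = 3F/(4bh) = 3*3023/(4*11*4) = 51.53 MPa

51.53 MPa


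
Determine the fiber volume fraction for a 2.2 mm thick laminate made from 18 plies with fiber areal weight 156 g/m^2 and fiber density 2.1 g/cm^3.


Vf = n * FAW / (rho_f * h * 1000) = 18 * 156 / (2.1 * 2.2 * 1000) = 0.6078

0.6078


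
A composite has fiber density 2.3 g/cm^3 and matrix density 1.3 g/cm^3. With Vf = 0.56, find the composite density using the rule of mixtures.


rho_c = rho_f*Vf + rho_m*(1-Vf) = 2.3*0.56 + 1.3*0.44 = 1.86 g/cm^3

1.86 g/cm^3


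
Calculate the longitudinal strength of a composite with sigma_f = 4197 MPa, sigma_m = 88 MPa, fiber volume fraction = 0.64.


sigma_1 = sigma_f*Vf + sigma_m*(1-Vf) = 4197*0.64 + 88*0.36 = 2717.8 MPa

2717.8 MPa


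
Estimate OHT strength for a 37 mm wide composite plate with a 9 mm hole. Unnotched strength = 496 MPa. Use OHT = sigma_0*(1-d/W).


OHT = sigma_0*(1-d/W) = 496*(1-9/37) = 375.4 MPa

375.4 MPa


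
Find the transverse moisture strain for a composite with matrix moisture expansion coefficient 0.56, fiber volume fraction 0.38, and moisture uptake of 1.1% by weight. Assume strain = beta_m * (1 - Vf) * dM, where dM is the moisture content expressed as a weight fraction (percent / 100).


dM = 1.1/100 = 0.011
strain = beta_m * (1-Vf) * dM = 0.56 * 0.62 * 0.011 = 0.0038192

0.0038192


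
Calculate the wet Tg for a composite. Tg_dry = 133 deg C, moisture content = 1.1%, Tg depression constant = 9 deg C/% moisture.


Tg_wet = Tg_dry - k*moisture = 133 - 9*1.1 = 123.1 deg C

123.1 deg C


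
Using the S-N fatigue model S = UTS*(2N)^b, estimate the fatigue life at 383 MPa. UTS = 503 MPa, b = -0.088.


N = 0.5 * (S/UTS)^(1/b) = 0.5 * (383/503)^(1/-0.088) = 11.0681 cycles

11.0681 cycles


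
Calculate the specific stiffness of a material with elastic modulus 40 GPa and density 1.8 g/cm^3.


Specific stiffness = E/rho = 40/1.8 = 22.2 GPa/(g/cm^3)

22.2 GPa/(g/cm^3)


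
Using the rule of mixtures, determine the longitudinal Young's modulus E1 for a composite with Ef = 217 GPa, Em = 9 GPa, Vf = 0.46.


E1 = Ef*Vf + Em*(1-Vf) = 217*0.46 + 9*0.54 = 104.68 GPa

104.68 GPa


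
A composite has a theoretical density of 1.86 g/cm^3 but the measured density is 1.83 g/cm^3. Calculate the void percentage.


Void% = (rho_theo - rho_actual)/rho_theo * 100 = (1.86 - 1.83)/1.86 * 100 = 1.61%

1.61%


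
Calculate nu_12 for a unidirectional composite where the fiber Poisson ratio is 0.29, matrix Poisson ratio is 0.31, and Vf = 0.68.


nu_12 = nu_f*Vf + nu_m*(1-Vf) = 0.29*0.68 + 0.31*0.32 = 0.2964

0.2964


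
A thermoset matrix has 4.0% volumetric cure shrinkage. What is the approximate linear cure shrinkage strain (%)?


Linear shrinkage ≈ vol_shrink/3 = 4.0/3 = 1.333%

1.333%


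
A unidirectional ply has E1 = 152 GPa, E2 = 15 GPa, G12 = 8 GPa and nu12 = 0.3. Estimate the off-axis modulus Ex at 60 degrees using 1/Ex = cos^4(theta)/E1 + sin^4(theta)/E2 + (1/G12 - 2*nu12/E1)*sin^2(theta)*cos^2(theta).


cos^4(60) = 0.0625, sin^4(60) = 0.5625, sin^2(60)*cos^2(60) = 0.1875
1/G12 - 2*nu12/E1 = 1/8 - 2*0.3/152 = 0.121053 GPa^-1
1/Ex = 0.0625/152 + 0.5625/15 + 0.121053*0.1875 = 0.0606086 GPa^-1
Ex = 16.5 GPa

16.5 GPa


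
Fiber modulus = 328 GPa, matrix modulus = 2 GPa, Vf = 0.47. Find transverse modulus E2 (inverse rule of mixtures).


1/E2 = Vf/Ef + (1-Vf)/Em = 0.47/328 + 0.53/2
E2 = 3.75 GPa

3.75 GPa


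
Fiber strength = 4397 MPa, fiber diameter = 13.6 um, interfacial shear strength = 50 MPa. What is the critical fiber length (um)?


Lc = sigma_f * d / (2 * tau_i) = 4397 * 13.6 / (2 * 50) = 598.0 um

598.0 um


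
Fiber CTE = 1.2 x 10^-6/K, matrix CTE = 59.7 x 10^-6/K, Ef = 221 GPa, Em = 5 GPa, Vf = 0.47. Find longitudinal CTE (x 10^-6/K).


E1 = Ef*Vf + Em*(1-Vf) = 106.52
alpha_1 = (alpha_f*Ef*Vf + alpha_m*Em*(1-Vf))/E1 = 2.66 x 10^-6/K

2.66 x 10^-6/K


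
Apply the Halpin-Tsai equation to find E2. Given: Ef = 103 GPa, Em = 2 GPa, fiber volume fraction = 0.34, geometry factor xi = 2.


eta = (Ef/Em - 1)/(Ef/Em + xi) = (51.5 - 1)/(51.5 + 2) = 0.9439
E2 = Em*(1+xi*eta*Vf)/(1-eta*Vf) = 4.84 GPa

4.84 GPa


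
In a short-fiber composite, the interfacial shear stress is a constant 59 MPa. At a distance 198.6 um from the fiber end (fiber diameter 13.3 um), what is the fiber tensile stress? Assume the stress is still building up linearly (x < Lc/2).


Force balance: sigma_f * (pi*d^2/4) = tau * (pi*d) * x  ->  sigma_f = 4 * tau * x / d
sigma_f = 4 * 59 * 198.6 / 13.3 = 3524.0 MPa

3524.0 MPa


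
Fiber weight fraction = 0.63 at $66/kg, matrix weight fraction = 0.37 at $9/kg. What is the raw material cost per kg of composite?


Cost = cost_f*Wf + cost_m*Wm = 66*0.63 + 9*0.37 = $44.91/kg

$44.91/kg


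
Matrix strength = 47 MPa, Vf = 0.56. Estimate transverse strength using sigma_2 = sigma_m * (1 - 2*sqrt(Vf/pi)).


factor = 1 - 2*sqrt(0.56/pi) = 0.1556
sigma_2 = 47 * 0.1556 = 7.31 MPa

7.31 MPa


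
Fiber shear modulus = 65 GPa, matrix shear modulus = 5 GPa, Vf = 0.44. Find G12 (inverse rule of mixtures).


1/G12 = Vf/Gf + (1-Vf)/Gm = 0.44/65 + 0.56/5
G12 = 8.42 GPa

8.42 GPa


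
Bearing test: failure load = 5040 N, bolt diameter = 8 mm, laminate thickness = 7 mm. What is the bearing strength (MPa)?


sigma_br = F/(d*h) = 5040/(8*7) = 90.0 MPa

90.0 MPa


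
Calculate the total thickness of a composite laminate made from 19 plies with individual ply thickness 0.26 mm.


h = n * t_ply = 19 * 0.26 = 4.94 mm

4.94 mm


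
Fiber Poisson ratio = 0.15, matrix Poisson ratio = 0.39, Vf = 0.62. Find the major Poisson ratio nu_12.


nu_12 = nu_f*Vf + nu_m*(1-Vf) = 0.15*0.62 + 0.39*0.38 = 0.2412

0.2412


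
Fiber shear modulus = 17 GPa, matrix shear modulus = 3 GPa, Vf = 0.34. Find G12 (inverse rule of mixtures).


1/G12 = Vf/Gf + (1-Vf)/Gm = 0.34/17 + 0.66/3
G12 = 4.17 GPa

4.17 GPa


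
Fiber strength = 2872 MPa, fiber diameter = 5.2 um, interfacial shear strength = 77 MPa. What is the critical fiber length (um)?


Lc = sigma_f * d / (2 * tau_i) = 2872 * 5.2 / (2 * 77) = 97.0 um

97.0 um


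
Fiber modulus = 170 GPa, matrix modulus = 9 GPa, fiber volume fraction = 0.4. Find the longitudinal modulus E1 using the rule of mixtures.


E1 = Ef*Vf + Em*(1-Vf) = 170*0.4 + 9*0.6 = 73.4 GPa

73.4 GPa


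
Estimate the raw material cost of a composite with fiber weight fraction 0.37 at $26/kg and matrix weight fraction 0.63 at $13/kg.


Cost = cost_f*Wf + cost_m*Wm = 26*0.37 + 13*0.63 = $17.81/kg

$17.81/kg


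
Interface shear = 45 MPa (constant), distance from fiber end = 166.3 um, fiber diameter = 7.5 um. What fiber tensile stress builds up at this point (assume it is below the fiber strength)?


Force balance: sigma_f * (pi*d^2/4) = tau * (pi*d) * x  ->  sigma_f = 4 * tau * x / d
sigma_f = 4 * 45 * 166.3 / 7.5 = 3991.2 MPa

3991.2 MPa


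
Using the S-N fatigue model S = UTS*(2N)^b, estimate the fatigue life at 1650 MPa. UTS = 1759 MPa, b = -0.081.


N = 0.5 * (S/UTS)^(1/b) = 0.5 * (1650/1759)^(1/-0.081) = 1.1014 cycles

1.1014 cycles


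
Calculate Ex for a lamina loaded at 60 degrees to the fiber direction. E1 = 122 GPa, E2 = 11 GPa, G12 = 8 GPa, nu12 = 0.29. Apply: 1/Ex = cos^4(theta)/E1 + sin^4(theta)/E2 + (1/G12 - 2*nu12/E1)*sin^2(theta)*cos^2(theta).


cos^4(60) = 0.0625, sin^4(60) = 0.5625, sin^2(60)*cos^2(60) = 0.1875
1/G12 - 2*nu12/E1 = 1/8 - 2*0.29/122 = 0.120246 GPa^-1
1/Ex = 0.0625/122 + 0.5625/11 + 0.120246*0.1875 = 0.0741948 GPa^-1
Ex = 13.48 GPa

13.48 GPa


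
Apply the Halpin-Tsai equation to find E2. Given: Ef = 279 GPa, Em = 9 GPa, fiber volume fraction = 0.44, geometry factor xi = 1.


eta = (Ef/Em - 1)/(Ef/Em + xi) = (31.0 - 1)/(31.0 + 1) = 0.9375
E2 = Em*(1+xi*eta*Vf)/(1-eta*Vf) = 21.64 GPa

21.64 GPa


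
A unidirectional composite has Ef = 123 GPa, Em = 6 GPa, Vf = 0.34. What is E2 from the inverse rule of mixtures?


1/E2 = Vf/Ef + (1-Vf)/Em = 0.34/123 + 0.66/6
E2 = 8.87 GPa

8.87 GPa


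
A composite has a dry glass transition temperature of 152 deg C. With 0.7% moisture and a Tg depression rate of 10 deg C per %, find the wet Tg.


Tg_wet = Tg_dry - k*moisture = 152 - 10*0.7 = 145.0 deg C

145.0 deg C


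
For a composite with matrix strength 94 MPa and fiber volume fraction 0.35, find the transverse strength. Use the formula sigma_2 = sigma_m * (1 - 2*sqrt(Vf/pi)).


factor = 1 - 2*sqrt(0.35/pi) = 0.3324
sigma_2 = 94 * 0.3324 = 31.25 MPa

31.25 MPa


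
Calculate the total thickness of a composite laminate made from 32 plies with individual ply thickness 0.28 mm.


h = n * t_ply = 32 * 0.28 = 8.96 mm

8.96 mm


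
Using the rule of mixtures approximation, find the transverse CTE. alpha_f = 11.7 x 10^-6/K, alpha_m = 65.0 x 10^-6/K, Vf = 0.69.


alpha_2 = alpha_f*Vf + alpha_m*(1-Vf) = 11.7*0.69 + 65.0*0.31 = 28.2 x 10^-6/K

28.2 x 10^-6/K


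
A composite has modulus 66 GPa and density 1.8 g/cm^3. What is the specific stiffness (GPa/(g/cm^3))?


Specific stiffness = E/rho = 66/1.8 = 36.7 GPa/(g/cm^3)

36.7 GPa/(g/cm^3)


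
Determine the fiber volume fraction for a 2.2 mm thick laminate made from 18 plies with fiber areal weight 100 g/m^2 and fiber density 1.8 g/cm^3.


Vf = n * FAW / (rho_f * h * 1000) = 18 * 100 / (1.8 * 2.2 * 1000) = 0.4545

0.4545


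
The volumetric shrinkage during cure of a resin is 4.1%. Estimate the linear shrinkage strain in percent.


Linear shrinkage ≈ vol_shrink/3 = 4.1/3 = 1.367%

1.367%


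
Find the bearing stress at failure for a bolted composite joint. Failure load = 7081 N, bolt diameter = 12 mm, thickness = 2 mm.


sigma_br = F/(d*h) = 7081/(12*2) = 295.0 MPa

295.0 MPa


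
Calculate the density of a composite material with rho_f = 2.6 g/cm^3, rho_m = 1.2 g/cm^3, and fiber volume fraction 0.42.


rho_c = rho_f*Vf + rho_m*(1-Vf) = 2.6*0.42 + 1.2*0.58 = 1.788 g/cm^3

1.788 g/cm^3


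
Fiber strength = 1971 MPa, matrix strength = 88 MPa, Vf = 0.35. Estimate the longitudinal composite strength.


sigma_1 = sigma_f*Vf + sigma_m*(1-Vf) = 1971*0.35 + 88*0.65 = 747.1 MPa

747.1 MPa


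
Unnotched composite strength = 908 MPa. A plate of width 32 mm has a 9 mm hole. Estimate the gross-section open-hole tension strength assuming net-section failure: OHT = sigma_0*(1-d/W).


OHT = sigma_0*(1-d/W) = 908*(1-9/32) = 652.6 MPa

652.6 MPa


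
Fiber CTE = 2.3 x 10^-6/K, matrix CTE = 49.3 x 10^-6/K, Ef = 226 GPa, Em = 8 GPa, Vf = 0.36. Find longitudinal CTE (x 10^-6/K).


E1 = Ef*Vf + Em*(1-Vf) = 86.48
alpha_1 = (alpha_f*Ef*Vf + alpha_m*Em*(1-Vf))/E1 = 5.08 x 10^-6/K

5.08 x 10^-6/K


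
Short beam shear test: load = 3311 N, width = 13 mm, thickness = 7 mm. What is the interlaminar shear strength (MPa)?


ILSS = 3F/(4bh) = 3*3311/(4*13*7) = 27.29 MPa

27.29 MPa


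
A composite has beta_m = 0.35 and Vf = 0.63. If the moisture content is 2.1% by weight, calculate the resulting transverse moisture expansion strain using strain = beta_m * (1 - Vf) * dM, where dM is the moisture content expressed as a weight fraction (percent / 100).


dM = 2.1/100 = 0.021
strain = beta_m * (1-Vf) * dM = 0.35 * 0.37 * 0.021 = 0.0027195

0.0027195


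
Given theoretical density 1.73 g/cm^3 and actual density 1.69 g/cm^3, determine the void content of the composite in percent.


Void% = (rho_theo - rho_actual)/rho_theo * 100 = (1.73 - 1.69)/1.73 * 100 = 2.31%

2.31%


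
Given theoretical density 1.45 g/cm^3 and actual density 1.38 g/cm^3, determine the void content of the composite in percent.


Void% = (rho_theo - rho_actual)/rho_theo * 100 = (1.45 - 1.38)/1.45 * 100 = 4.83%

4.83%


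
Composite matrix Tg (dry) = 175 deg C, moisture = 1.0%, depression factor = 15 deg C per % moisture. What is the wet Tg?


Tg_wet = Tg_dry - k*moisture = 175 - 15*1.0 = 160.0 deg C

160.0 deg C


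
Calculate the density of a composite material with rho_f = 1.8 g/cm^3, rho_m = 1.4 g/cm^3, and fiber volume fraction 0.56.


rho_c = rho_f*Vf + rho_m*(1-Vf) = 1.8*0.56 + 1.4*0.44 = 1.624 g/cm^3

1.624 g/cm^3


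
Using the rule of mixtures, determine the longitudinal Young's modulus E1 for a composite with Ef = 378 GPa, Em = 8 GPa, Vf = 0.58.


E1 = Ef*Vf + Em*(1-Vf) = 378*0.58 + 8*0.42 = 222.6 GPa

222.6 GPa


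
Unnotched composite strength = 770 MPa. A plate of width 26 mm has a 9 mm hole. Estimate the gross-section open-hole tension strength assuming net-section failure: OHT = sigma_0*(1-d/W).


OHT = sigma_0*(1-d/W) = 770*(1-9/26) = 503.5 MPa

503.5 MPa


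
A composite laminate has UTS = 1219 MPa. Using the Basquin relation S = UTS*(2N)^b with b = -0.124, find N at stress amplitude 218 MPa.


N = 0.5 * (S/UTS)^(1/b) = 0.5 * (218/1219)^(1/-0.124) = 534043.4008 cycles

534043.4008 cycles


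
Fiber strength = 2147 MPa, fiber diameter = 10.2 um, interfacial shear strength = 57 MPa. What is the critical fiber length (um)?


Lc = sigma_f * d / (2 * tau_i) = 2147 * 10.2 / (2 * 57) = 192.1 um

192.1 um


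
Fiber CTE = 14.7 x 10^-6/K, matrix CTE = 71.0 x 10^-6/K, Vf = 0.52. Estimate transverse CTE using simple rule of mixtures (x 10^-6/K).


alpha_2 = alpha_f*Vf + alpha_m*(1-Vf) = 14.7*0.52 + 71.0*0.48 = 41.7 x 10^-6/K

41.7 x 10^-6/K


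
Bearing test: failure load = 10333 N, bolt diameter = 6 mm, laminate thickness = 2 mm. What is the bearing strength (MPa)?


sigma_br = F/(d*h) = 10333/(6*2) = 861.1 MPa

861.1 MPa


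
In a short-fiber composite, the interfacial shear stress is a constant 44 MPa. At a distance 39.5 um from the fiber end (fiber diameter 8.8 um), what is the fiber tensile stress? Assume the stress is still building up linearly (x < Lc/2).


Force balance: sigma_f * (pi*d^2/4) = tau * (pi*d) * x  ->  sigma_f = 4 * tau * x / d
sigma_f = 4 * 44 * 39.5 / 8.8 = 790.0 MPa

790.0 MPa


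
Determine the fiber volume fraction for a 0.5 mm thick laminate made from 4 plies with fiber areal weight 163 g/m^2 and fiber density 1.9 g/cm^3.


Vf = n * FAW / (rho_f * h * 1000) = 4 * 163 / (1.9 * 0.5 * 1000) = 0.6863

0.6863


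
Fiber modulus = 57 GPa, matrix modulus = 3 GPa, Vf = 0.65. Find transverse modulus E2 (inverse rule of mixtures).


1/E2 = Vf/Ef + (1-Vf)/Em = 0.65/57 + 0.35/3
E2 = 7.81 GPa

7.81 GPa


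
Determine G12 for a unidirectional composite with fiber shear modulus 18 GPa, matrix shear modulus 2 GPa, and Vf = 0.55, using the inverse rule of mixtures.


1/G12 = Vf/Gf + (1-Vf)/Gm = 0.55/18 + 0.45/2
G12 = 3.91 GPa

3.91 GPa


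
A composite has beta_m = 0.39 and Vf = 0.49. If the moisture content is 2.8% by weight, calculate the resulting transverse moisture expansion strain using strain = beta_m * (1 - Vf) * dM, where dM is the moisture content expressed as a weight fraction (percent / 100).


dM = 2.8/100 = 0.028
strain = beta_m * (1-Vf) * dM = 0.39 * 0.51 * 0.028 = 0.0055692

0.0055692


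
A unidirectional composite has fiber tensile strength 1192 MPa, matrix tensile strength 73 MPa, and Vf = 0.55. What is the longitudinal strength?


sigma_1 = sigma_f*Vf + sigma_m*(1-Vf) = 1192*0.55 + 73*0.45 = 688.5 MPa

688.5 MPa


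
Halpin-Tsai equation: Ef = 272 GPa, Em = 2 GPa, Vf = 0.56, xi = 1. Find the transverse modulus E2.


eta = (Ef/Em - 1)/(Ef/Em + xi) = (136.0 - 1)/(136.0 + 1) = 0.9854
E2 = Em*(1+xi*eta*Vf)/(1-eta*Vf) = 6.93 GPa

6.93 GPa


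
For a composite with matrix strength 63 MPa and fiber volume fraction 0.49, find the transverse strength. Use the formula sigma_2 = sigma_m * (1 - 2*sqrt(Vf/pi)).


factor = 1 - 2*sqrt(0.49/pi) = 0.2101
sigma_2 = 63 * 0.2101 = 13.24 MPa

13.24 MPa


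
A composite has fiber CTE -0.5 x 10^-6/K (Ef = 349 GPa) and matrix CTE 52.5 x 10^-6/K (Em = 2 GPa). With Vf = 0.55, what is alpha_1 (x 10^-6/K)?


E1 = Ef*Vf + Em*(1-Vf) = 192.85
alpha_1 = (alpha_f*Ef*Vf + alpha_m*Em*(1-Vf))/E1 = -0.25 x 10^-6/K

-0.25 x 10^-6/K


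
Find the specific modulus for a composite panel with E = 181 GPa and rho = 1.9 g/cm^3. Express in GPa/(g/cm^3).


Specific stiffness = E/rho = 181/1.9 = 95.3 GPa/(g/cm^3)

95.3 GPa/(g/cm^3)


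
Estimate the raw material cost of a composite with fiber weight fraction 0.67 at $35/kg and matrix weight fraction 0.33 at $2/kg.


Cost = cost_f*Wf + cost_m*Wm = 35*0.67 + 2*0.33 = $24.11/kg

$24.11/kg


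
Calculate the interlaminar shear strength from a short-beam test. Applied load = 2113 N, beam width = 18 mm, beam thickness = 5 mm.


ILSS = 3F/(4bh) = 3*2113/(4*18*5) = 17.61 MPa

17.61 MPa


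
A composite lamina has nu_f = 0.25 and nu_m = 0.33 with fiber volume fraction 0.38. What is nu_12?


nu_12 = nu_f*Vf + nu_m*(1-Vf) = 0.25*0.38 + 0.33*0.62 = 0.2996

0.2996


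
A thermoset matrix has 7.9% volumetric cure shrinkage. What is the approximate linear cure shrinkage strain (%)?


Linear shrinkage ≈ vol_shrink/3 = 7.9/3 = 2.633%

2.633%


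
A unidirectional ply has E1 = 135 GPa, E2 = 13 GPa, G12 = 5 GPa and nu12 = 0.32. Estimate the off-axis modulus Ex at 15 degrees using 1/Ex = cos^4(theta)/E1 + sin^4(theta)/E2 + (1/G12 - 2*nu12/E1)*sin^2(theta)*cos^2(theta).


cos^4(15) = 0.870513, sin^4(15) = 0.004487, sin^2(15)*cos^2(15) = 0.0625
1/G12 - 2*nu12/E1 = 1/5 - 2*0.32/135 = 0.195259 GPa^-1
1/Ex = 0.870513/135 + 0.004487/13 + 0.195259*0.0625 = 0.0189971 GPa^-1
Ex = 52.64 GPa

52.64 GPa


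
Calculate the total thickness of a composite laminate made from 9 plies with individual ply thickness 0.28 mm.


h = n * t_ply = 9 * 0.28 = 2.52 mm

2.52 mm


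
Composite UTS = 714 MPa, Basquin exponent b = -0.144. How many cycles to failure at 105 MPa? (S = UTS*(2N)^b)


N = 0.5 * (S/UTS)^(1/b) = 0.5 * (105/714)^(1/-0.144) = 302191.2591 cycles

302191.2591 cycles


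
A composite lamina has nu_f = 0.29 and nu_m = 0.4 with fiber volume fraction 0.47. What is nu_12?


nu_12 = nu_f*Vf + nu_m*(1-Vf) = 0.29*0.47 + 0.4*0.53 = 0.3483

0.3483


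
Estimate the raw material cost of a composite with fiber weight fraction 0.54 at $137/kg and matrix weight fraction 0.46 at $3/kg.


Cost = cost_f*Wf + cost_m*Wm = 137*0.54 + 3*0.46 = $75.36/kg

$75.36/kg


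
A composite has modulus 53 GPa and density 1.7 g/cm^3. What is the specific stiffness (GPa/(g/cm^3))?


Specific stiffness = E/rho = 53/1.7 = 31.2 GPa/(g/cm^3)

31.2 GPa/(g/cm^3)


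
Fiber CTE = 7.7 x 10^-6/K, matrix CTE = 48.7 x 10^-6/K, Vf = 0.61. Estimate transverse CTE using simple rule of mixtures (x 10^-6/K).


alpha_2 = alpha_f*Vf + alpha_m*(1-Vf) = 7.7*0.61 + 48.7*0.39 = 23.7 x 10^-6/K

23.7 x 10^-6/K


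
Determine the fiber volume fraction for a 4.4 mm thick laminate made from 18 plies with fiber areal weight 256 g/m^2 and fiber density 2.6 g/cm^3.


Vf = n * FAW / (rho_f * h * 1000) = 18 * 256 / (2.6 * 4.4 * 1000) = 0.4028

0.4028


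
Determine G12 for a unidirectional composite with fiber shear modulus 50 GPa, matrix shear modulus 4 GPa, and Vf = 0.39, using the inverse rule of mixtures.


1/G12 = Vf/Gf + (1-Vf)/Gm = 0.39/50 + 0.61/4
G12 = 6.24 GPa

6.24 GPa


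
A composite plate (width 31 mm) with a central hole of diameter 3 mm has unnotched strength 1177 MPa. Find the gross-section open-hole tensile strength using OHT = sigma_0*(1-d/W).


OHT = sigma_0*(1-d/W) = 1177*(1-3/31) = 1063.1 MPa

1063.1 MPa


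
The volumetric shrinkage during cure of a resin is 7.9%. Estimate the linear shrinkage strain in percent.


Linear shrinkage ≈ vol_shrink/3 = 7.9/3 = 2.633%

2.633%


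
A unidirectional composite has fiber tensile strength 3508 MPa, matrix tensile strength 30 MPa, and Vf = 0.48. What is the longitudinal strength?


sigma_1 = sigma_f*Vf + sigma_m*(1-Vf) = 3508*0.48 + 30*0.52 = 1699.4 MPa

1699.4 MPa


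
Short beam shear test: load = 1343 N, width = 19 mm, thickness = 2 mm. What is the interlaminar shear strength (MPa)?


ILSS = 3F/(4bh) = 3*1343/(4*19*2) = 26.51 MPa

26.51 MPa
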